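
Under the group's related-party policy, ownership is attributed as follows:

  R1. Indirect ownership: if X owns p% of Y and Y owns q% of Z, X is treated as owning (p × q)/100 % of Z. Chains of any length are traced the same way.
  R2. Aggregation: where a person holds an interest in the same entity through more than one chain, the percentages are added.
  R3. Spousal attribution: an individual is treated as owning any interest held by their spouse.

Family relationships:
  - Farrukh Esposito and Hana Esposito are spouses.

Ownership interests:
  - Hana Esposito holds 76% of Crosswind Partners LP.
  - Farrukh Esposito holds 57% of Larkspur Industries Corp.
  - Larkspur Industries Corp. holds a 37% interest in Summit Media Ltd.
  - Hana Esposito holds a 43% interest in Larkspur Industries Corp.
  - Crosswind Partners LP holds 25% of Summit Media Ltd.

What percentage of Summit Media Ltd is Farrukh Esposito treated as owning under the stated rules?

By spousal attribution (R3), Farrukh Esposito is treated as also owning Hana Esposito's interest in Larkspur Industries Corp, giving 57% + 43% = 100%.
By spousal attribution (R3), Farrukh Esposito is treated as owning Hana Esposito's 76% interest in Crosswind Partners LP.
Chain via Larkspur Industries Corp. (R1): 100% × 37% = 37% of Summit Media Ltd.
Chain via Crosswind Partners LP (R1): 76% × 25% = 19% of Summit Media Ltd.
Aggregating (R2): 37% + 19% = 56%.

56%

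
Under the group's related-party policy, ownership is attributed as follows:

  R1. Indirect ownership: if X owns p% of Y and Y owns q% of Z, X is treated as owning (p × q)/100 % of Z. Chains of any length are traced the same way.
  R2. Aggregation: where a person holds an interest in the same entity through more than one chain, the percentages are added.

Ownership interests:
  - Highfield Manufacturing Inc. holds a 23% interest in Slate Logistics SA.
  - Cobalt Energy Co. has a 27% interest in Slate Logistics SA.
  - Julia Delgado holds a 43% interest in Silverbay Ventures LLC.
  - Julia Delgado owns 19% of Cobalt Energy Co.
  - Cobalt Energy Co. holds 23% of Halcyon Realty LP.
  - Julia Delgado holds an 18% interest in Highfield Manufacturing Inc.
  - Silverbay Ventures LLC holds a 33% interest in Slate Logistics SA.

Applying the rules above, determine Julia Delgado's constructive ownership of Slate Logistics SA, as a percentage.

23.46%

Chain via Silverbay Ventures LLC (R1): 43% × 33% = 14.19% of Slate Logistics SA.
Chain via Cobalt Energy Co. (R1): 19% × 27% = 5.13% of Slate Logistics SA.
Chain via Highfield Manufacturing Inc. (R1): 18% × 23% = 4.14% of Slate Logistics SA.
Aggregating (R2): 14.19% + 5.13% + 4.14% = 23.46%.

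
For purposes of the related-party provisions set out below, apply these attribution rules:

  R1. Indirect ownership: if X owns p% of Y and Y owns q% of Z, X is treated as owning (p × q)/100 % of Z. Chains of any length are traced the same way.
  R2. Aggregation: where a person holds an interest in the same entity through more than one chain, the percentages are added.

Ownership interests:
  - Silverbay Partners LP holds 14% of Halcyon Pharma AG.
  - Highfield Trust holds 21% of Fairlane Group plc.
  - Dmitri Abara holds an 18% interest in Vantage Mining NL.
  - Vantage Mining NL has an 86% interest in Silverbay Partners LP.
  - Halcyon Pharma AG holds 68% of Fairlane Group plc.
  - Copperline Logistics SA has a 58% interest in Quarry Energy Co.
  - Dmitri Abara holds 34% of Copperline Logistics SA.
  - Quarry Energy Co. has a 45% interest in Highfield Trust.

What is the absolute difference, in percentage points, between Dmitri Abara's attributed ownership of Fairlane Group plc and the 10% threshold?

Chain via Vantage Mining NL → Silverbay Partners LP → Halcyon Pharma AG (R1): 18% × 86% × 14% × 68% = 1.473696% of Fairlane Group plc.
Chain via Copperline Logistics SA → Quarry Energy Co. → Highfield Trust (R1): 34% × 58% × 45% × 21% = 1.86354% of Fairlane Group plc.
Aggregating (R2): 1.473696% + 1.86354% = 3.337236%.
3.337236% falls short of the 10% threshold by 6.662764 percentage points.

6.662764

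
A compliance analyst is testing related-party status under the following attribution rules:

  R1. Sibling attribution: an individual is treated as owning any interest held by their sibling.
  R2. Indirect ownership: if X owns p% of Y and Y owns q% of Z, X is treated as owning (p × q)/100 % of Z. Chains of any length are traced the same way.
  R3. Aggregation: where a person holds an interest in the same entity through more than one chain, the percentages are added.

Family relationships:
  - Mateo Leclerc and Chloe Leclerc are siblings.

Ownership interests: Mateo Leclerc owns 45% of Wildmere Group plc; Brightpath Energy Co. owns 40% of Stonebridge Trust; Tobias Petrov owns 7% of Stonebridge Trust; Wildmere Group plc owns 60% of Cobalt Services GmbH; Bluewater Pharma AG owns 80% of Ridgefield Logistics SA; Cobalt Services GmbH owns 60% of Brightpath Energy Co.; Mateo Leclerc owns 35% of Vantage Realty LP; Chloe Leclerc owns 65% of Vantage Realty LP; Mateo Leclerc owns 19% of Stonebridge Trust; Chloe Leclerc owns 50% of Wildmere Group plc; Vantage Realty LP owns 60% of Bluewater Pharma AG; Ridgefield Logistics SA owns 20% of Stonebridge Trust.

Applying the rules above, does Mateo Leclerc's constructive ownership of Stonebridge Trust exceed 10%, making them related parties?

By sibling attribution (R1), Mateo Leclerc is treated as also owning Chloe Leclerc's interest in Wildmere Group plc, giving 45% + 50% = 95%.
By sibling attribution (R1), Mateo Leclerc is treated as also owning Chloe Leclerc's interest in Vantage Realty LP, giving 35% + 65% = 100%.
Chain via Wildmere Group plc → Cobalt Services GmbH → Brightpath Energy Co. (R2): 95% × 60% × 60% × 40% = 13.68% of Stonebridge Trust.
Chain via Vantage Realty LP → Bluewater Pharma AG → Ridgefield Logistics SA (R2): 100% × 60% × 80% × 20% = 9.6% of Stonebridge Trust.
Direct interest in Stonebridge Trust: 19%.
Aggregating (R3): 13.68% + 9.6% + 19% = 42.28%.
42.28% exceeds the 10% threshold, so Mateo is a related party to Stonebridge Trust.

Yes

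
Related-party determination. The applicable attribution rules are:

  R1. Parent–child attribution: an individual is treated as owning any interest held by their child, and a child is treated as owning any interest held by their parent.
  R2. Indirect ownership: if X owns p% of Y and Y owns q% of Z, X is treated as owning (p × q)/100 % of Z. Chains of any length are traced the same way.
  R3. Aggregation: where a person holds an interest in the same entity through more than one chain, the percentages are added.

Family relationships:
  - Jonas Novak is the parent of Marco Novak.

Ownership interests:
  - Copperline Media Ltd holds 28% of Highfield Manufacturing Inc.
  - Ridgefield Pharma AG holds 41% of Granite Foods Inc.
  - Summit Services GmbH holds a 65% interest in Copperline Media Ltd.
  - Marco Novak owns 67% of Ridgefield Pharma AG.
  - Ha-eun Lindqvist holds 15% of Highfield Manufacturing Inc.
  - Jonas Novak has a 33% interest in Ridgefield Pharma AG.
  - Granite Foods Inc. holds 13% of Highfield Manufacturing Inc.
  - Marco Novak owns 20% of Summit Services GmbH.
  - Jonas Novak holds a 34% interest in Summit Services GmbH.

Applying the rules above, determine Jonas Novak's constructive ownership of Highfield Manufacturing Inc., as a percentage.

15.158%

By parent–child attribution (R1), Jonas Novak is treated as also owning Marco Novak's interest in Ridgefield Pharma AG, giving 33% + 67% = 100%.
By parent–child attribution (R1), Jonas Novak is treated as also owning Marco Novak's interest in Summit Services GmbH, giving 34% + 20% = 54%.
Chain via Ridgefield Pharma AG → Granite Foods Inc. (R2): 100% × 41% × 13% = 5.33% of Highfield Manufacturing Inc.
Chain via Summit Services GmbH → Copperline Media Ltd (R2): 54% × 65% × 28% = 9.828% of Highfield Manufacturing Inc.
Aggregating (R3): 5.33% + 9.828% = 15.158%.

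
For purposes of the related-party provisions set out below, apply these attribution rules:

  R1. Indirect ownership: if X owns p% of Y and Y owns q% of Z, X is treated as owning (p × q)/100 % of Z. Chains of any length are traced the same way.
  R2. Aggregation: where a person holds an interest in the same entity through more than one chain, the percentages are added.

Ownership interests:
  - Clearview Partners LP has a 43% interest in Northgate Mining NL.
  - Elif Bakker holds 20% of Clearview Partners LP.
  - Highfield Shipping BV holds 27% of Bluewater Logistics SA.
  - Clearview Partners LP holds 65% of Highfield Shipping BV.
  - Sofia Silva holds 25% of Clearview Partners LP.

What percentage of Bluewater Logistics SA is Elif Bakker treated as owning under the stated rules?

3.51%

Chain via Clearview Partners LP → Highfield Shipping BV (R1): 20% × 65% × 27% = 3.51% of Bluewater Logistics SA.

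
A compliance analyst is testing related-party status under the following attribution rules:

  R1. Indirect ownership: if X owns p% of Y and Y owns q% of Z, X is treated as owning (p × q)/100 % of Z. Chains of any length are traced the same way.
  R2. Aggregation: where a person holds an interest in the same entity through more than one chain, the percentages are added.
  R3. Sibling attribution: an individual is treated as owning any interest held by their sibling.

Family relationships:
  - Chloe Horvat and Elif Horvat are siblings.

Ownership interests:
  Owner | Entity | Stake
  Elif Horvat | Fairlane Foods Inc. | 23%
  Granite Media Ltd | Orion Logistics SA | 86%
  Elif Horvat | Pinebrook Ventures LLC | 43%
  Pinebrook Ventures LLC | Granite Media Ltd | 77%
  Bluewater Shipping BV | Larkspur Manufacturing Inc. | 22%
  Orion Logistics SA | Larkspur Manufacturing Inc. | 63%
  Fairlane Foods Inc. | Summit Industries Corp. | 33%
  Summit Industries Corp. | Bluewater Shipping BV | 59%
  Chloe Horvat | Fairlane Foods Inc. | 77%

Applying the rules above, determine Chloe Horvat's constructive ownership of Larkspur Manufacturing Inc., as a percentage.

By sibling attribution (R3), Chloe Horvat is treated as also owning Elif Horvat's interest in Fairlane Foods Inc, giving 77% + 23% = 100%.
By sibling attribution (R3), Chloe Horvat is treated as owning Elif Horvat's 43% interest in Pinebrook Ventures LLC.
Chain via Fairlane Foods Inc. → Summit Industries Corp. → Bluewater Shipping BV (R1): 100% × 33% × 59% × 22% = 4.2834% of Larkspur Manufacturing Inc.
Chain via Pinebrook Ventures LLC → Granite Media Ltd → Orion Logistics SA (R1): 43% × 77% × 86% × 63% = 17.938998% of Larkspur Manufacturing Inc.
Aggregating (R2): 4.2834% + 17.938998% = 22.222398%.

22.222398%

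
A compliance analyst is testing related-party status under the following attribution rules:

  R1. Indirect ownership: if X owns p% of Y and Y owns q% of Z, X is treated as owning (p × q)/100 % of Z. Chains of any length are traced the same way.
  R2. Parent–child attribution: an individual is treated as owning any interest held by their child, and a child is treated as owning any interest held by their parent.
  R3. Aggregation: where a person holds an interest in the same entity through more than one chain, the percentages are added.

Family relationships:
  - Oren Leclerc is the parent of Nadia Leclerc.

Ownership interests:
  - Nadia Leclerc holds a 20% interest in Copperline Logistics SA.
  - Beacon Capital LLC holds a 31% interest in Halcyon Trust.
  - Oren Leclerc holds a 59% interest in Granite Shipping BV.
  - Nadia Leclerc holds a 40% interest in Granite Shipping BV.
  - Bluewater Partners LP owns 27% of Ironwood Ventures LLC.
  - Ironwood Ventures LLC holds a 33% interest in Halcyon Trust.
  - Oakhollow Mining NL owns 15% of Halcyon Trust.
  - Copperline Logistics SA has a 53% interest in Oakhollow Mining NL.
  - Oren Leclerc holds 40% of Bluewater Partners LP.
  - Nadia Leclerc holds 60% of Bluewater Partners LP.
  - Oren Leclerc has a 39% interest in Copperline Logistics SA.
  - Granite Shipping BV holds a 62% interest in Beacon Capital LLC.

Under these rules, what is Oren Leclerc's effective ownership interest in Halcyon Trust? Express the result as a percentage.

32.6283%

By parent–child attribution (R2), Oren Leclerc is treated as also owning Nadia Leclerc's interest in Granite Shipping BV, giving 59% + 40% = 99%.
By parent–child attribution (R2), Oren Leclerc is treated as also owning Nadia Leclerc's interest in Bluewater Partners LP, giving 40% + 60% = 100%.
By parent–child attribution (R2), Oren Leclerc is treated as also owning Nadia Leclerc's interest in Copperline Logistics SA, giving 39% + 20% = 59%.
Chain via Granite Shipping BV → Beacon Capital LLC (R1): 99% × 62% × 31% = 19.0278% of Halcyon Trust.
Chain via Bluewater Partners LP → Ironwood Ventures LLC (R1): 100% × 27% × 33% = 8.91% of Halcyon Trust.
Chain via Copperline Logistics SA → Oakhollow Mining NL (R1): 59% × 53% × 15% = 4.6905% of Halcyon Trust.
Aggregating (R3): 19.0278% + 8.91% + 4.6905% = 32.6283%.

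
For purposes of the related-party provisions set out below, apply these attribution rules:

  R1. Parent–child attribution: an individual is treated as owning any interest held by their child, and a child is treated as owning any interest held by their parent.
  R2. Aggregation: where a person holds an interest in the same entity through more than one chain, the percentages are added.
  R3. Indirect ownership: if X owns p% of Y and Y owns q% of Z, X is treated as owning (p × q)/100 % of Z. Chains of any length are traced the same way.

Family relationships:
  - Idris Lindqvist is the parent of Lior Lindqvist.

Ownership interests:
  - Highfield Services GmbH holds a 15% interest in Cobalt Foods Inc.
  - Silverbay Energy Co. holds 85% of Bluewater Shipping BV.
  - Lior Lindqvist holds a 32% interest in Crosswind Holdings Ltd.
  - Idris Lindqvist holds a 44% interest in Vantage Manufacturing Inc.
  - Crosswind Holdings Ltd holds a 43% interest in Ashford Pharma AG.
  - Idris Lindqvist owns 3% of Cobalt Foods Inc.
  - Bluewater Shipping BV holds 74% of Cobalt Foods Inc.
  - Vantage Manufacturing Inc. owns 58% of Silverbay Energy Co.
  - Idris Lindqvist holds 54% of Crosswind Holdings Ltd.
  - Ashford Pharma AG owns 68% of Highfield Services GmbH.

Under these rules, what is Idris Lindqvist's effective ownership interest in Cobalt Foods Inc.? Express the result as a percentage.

By parent–child attribution (R1), Idris Lindqvist is treated as also owning Lior Lindqvist's interest in Crosswind Holdings Ltd, giving 54% + 32% = 86%.
Chain via Crosswind Holdings Ltd → Ashford Pharma AG → Highfield Services GmbH (R3): 86% × 43% × 68% × 15% = 3.77196% of Cobalt Foods Inc.
Chain via Vantage Manufacturing Inc. → Silverbay Energy Co. → Bluewater Shipping BV (R3): 44% × 58% × 85% × 74% = 16.05208% of Cobalt Foods Inc.
Direct interest in Cobalt Foods Inc: 3%.
Aggregating (R2): 3.77196% + 16.05208% + 3% = 22.82404%.

22.82404%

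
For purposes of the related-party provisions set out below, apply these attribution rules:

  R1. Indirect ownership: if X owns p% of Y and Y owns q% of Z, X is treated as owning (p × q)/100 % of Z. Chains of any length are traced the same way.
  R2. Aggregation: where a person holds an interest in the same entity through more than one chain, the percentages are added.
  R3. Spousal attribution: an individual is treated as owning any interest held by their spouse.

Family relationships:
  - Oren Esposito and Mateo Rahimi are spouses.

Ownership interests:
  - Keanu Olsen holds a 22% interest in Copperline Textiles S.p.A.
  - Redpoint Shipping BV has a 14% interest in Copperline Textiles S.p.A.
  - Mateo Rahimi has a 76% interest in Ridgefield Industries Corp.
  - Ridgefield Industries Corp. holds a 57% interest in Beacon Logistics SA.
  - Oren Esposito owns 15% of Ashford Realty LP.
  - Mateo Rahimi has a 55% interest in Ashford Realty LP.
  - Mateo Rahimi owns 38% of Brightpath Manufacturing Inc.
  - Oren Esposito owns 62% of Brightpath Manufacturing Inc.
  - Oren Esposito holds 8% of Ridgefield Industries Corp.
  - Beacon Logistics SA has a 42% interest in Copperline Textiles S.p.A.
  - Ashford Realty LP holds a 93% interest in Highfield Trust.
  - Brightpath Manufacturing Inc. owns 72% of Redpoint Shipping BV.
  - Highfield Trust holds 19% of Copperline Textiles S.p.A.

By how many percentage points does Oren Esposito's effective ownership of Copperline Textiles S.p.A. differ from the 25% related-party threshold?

By spousal attribution (R3), Oren Esposito is treated as also owning Mateo Rahimi's interest in Ridgefield Industries Corp, giving 8% + 76% = 84%.
By spousal attribution (R3), Oren Esposito is treated as also owning Mateo Rahimi's interest in Ashford Realty LP, giving 15% + 55% = 70%.
By spousal attribution (R3), Oren Esposito is treated as also owning Mateo Rahimi's interest in Brightpath Manufacturing Inc, giving 62% + 38% = 100%.
Chain via Ridgefield Industries Corp. → Beacon Logistics SA (R1): 84% × 57% × 42% = 20.1096% of Copperline Textiles S.p.A.
Chain via Ashford Realty LP → Highfield Trust (R1): 70% × 93% × 19% = 12.369% of Copperline Textiles S.p.A.
Chain via Brightpath Manufacturing Inc. → Redpoint Shipping BV (R1): 100% × 72% × 14% = 10.08% of Copperline Textiles S.p.A.
Aggregating (R2): 20.1096% + 12.369% + 10.08% = 42.5586%.
42.5586% exceeds the 25% threshold by 17.5586 percentage points.

17.5586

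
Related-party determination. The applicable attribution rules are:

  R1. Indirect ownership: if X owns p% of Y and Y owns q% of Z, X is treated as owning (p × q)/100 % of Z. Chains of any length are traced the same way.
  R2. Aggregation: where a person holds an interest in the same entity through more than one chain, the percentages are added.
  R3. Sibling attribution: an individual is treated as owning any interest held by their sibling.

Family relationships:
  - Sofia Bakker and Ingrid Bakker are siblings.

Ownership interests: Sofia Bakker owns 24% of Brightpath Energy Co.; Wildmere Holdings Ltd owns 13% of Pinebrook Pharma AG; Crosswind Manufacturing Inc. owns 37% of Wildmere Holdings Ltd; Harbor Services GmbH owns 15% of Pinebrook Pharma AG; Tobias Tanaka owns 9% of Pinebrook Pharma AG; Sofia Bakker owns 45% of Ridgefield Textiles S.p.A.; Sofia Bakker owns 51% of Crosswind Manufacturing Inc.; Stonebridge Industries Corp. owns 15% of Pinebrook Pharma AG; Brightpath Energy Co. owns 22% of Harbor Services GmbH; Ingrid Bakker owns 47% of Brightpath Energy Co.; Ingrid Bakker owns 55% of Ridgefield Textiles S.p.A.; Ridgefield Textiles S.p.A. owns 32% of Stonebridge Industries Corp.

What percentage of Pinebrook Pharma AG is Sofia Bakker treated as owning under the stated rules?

By sibling attribution (R3), Sofia Bakker is treated as also owning Ingrid Bakker's interest in Ridgefield Textiles S.p.A, giving 45% + 55% = 100%.
By sibling attribution (R3), Sofia Bakker is treated as also owning Ingrid Bakker's interest in Brightpath Energy Co, giving 24% + 47% = 71%.
Chain via Ridgefield Textiles S.p.A. → Stonebridge Industries Corp. (R1): 100% × 32% × 15% = 4.8% of Pinebrook Pharma AG.
Chain via Brightpath Energy Co. → Harbor Services GmbH (R1): 71% × 22% × 15% = 2.343% of Pinebrook Pharma AG.
Chain via Crosswind Manufacturing Inc. → Wildmere Holdings Ltd (R1): 51% × 37% × 13% = 2.4531% of Pinebrook Pharma AG.
Aggregating (R2): 4.8% + 2.343% + 2.4531% = 9.5961%.

9.5961%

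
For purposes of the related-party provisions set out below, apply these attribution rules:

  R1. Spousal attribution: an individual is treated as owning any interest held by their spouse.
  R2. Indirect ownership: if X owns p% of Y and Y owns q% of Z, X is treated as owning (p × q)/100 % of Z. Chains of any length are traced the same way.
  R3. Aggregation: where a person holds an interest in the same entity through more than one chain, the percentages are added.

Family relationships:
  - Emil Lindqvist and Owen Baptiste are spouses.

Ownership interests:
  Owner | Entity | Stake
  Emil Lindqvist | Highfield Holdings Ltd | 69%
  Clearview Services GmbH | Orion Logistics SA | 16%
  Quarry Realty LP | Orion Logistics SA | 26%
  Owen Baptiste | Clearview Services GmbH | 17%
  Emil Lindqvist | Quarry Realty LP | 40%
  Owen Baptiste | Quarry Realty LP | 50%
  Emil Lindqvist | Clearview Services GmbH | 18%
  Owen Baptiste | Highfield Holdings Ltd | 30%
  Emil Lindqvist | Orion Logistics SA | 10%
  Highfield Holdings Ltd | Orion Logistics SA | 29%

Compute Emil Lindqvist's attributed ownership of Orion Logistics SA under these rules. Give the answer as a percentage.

67.71%

By spousal attribution (R1), Emil Lindqvist is treated as also owning Owen Baptiste's interest in Highfield Holdings Ltd, giving 69% + 30% = 99%.
By spousal attribution (R1), Emil Lindqvist is treated as also owning Owen Baptiste's interest in Quarry Realty LP, giving 40% + 50% = 90%.
By spousal attribution (R1), Emil Lindqvist is treated as also owning Owen Baptiste's interest in Clearview Services GmbH, giving 18% + 17% = 35%.
Chain via Highfield Holdings Ltd (R2): 99% × 29% = 28.71% of Orion Logistics SA.
Chain via Quarry Realty LP (R2): 90% × 26% = 23.4% of Orion Logistics SA.
Chain via Clearview Services GmbH (R2): 35% × 16% = 5.6% of Orion Logistics SA.
Direct interest in Orion Logistics SA: 10%.
Aggregating (R3): 28.71% + 23.4% + 5.6% + 10% = 67.71%.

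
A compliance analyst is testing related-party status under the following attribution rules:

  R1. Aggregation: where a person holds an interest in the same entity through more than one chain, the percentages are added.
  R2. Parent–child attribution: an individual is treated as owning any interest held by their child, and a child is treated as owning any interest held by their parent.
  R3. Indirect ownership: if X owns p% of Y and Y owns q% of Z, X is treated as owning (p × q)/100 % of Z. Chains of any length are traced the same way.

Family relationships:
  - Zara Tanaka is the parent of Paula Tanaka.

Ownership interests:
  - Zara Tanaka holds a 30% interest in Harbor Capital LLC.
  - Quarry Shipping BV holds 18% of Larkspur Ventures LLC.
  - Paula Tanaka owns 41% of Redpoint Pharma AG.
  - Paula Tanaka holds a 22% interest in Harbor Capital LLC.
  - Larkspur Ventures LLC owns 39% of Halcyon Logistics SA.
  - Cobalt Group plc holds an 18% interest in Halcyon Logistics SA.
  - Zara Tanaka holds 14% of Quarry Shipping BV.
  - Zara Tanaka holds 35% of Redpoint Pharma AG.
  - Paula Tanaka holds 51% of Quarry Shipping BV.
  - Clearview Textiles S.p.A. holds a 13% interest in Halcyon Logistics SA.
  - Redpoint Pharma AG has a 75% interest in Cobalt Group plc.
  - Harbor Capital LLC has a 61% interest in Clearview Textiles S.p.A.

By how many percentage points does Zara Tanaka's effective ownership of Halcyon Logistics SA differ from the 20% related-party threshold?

By parent–child attribution (R2), Zara Tanaka is treated as also owning Paula Tanaka's interest in Harbor Capital LLC, giving 30% + 22% = 52%.
By parent–child attribution (R2), Zara Tanaka is treated as also owning Paula Tanaka's interest in Redpoint Pharma AG, giving 35% + 41% = 76%.
By parent–child attribution (R2), Zara Tanaka is treated as also owning Paula Tanaka's interest in Quarry Shipping BV, giving 14% + 51% = 65%.
Chain via Harbor Capital LLC → Clearview Textiles S.p.A. (R3): 52% × 61% × 13% = 4.1236% of Halcyon Logistics SA.
Chain via Redpoint Pharma AG → Cobalt Group plc (R3): 76% × 75% × 18% = 10.26% of Halcyon Logistics SA.
Chain via Quarry Shipping BV → Larkspur Ventures LLC (R3): 65% × 18% × 39% = 4.563% of Halcyon Logistics SA.
Aggregating (R1): 4.1236% + 10.26% + 4.563% = 18.9466%.
18.9466% falls short of the 20% threshold by 1.0534 percentage points.

1.0534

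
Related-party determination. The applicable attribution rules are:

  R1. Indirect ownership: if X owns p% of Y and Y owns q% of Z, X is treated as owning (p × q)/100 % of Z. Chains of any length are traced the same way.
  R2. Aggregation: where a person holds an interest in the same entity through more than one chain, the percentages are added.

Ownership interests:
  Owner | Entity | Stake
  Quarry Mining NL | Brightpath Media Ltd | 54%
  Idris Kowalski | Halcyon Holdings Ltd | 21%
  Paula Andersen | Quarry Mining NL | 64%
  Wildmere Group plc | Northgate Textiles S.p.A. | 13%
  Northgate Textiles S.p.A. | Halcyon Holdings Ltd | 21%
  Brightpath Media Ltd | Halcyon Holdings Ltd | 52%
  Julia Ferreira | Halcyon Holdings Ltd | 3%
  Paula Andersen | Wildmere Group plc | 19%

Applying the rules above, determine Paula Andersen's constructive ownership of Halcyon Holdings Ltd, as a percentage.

18.4899%

Chain via Wildmere Group plc → Northgate Textiles S.p.A. (R1): 19% × 13% × 21% = 0.5187% of Halcyon Holdings Ltd.
Chain via Quarry Mining NL → Brightpath Media Ltd (R1): 64% × 54% × 52% = 17.9712% of Halcyon Holdings Ltd.
Aggregating (R2): 0.5187% + 17.9712% = 18.4899%.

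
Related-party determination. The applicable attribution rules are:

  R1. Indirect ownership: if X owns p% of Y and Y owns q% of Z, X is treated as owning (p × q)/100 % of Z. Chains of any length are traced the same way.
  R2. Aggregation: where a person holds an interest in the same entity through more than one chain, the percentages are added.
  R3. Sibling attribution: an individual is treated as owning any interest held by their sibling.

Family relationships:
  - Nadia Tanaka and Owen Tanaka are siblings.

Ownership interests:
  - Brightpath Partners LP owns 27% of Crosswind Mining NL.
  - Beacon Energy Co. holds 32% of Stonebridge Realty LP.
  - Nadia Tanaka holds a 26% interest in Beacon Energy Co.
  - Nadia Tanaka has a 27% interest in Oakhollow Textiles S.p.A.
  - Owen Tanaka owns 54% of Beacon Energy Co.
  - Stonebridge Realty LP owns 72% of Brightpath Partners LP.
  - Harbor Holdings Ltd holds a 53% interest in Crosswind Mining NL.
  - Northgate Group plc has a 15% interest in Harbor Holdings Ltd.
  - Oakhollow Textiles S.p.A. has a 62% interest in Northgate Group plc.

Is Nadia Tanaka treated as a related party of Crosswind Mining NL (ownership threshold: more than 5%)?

By sibling attribution (R3), Nadia Tanaka is treated as also owning Owen Tanaka's interest in Beacon Energy Co, giving 26% + 54% = 80%.
Chain via Oakhollow Textiles S.p.A. → Northgate Group plc → Harbor Holdings Ltd (R1): 27% × 62% × 15% × 53% = 1.33083% of Crosswind Mining NL.
Chain via Beacon Energy Co. → Stonebridge Realty LP → Brightpath Partners LP (R1): 80% × 32% × 72% × 27% = 4.97664% of Crosswind Mining NL.
Aggregating (R2): 1.33083% + 4.97664% = 6.30747%.
6.30747% exceeds the 5% threshold, so Nadia is a related party to Crosswind Mining NL.

Yes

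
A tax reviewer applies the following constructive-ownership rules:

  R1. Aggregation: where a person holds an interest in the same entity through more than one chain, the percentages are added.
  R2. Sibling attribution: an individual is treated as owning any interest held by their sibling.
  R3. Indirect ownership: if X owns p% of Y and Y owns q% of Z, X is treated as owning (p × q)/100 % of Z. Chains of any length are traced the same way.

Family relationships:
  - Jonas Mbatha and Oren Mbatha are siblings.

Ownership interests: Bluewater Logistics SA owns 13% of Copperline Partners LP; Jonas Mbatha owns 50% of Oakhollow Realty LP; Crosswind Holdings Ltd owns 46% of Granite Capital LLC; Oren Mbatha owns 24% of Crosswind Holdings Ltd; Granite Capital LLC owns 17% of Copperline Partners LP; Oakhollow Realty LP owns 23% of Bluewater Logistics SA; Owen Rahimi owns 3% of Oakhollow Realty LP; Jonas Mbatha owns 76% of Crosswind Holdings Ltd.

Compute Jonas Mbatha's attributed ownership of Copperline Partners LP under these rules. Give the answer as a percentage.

By sibling attribution (R2), Jonas Mbatha is treated as also owning Oren Mbatha's interest in Crosswind Holdings Ltd, giving 76% + 24% = 100%.
Chain via Crosswind Holdings Ltd → Granite Capital LLC (R3): 100% × 46% × 17% = 7.82% of Copperline Partners LP.
Chain via Oakhollow Realty LP → Bluewater Logistics SA (R3): 50% × 23% × 13% = 1.495% of Copperline Partners LP.
Aggregating (R1): 7.82% + 1.495% = 9.315%.

9.315%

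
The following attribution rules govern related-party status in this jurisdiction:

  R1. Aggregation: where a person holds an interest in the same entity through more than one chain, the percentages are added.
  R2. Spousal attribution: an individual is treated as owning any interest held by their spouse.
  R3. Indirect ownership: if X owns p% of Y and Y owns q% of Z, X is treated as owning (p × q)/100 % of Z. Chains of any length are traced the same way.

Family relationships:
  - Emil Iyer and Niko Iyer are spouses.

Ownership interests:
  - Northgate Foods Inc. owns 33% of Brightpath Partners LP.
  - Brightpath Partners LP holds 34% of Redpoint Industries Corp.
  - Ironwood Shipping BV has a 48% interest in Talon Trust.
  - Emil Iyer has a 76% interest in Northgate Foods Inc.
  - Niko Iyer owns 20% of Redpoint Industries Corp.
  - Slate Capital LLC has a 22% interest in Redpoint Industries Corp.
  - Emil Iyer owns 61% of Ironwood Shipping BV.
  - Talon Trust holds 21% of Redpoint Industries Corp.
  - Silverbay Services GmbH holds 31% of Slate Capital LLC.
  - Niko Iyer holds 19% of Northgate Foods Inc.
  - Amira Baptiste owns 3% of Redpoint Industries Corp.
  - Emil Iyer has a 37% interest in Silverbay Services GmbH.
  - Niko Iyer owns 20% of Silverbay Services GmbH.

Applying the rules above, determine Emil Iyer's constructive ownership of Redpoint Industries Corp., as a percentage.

40.6952%

By spousal attribution (R2), Emil Iyer is treated as also owning Niko Iyer's interest in Silverbay Services GmbH, giving 37% + 20% = 57%.
By spousal attribution (R2), Emil Iyer is treated as also owning Niko Iyer's interest in Northgate Foods Inc, giving 76% + 19% = 95%.
By spousal attribution (R2), Emil Iyer is treated as owning Niko Iyer's 20% interest in Redpoint Industries Corp.
Chain via Silverbay Services GmbH → Slate Capital LLC (R3): 57% × 31% × 22% = 3.8874% of Redpoint Industries Corp.
Chain via Northgate Foods Inc. → Brightpath Partners LP (R3): 95% × 33% × 34% = 10.659% of Redpoint Industries Corp.
Chain via Ironwood Shipping BV → Talon Trust (R3): 61% × 48% × 21% = 6.1488% of Redpoint Industries Corp.
Direct interest in Redpoint Industries Corp: 20%.
Aggregating (R1): 3.8874% + 10.659% + 6.1488% + 20% = 40.6952%.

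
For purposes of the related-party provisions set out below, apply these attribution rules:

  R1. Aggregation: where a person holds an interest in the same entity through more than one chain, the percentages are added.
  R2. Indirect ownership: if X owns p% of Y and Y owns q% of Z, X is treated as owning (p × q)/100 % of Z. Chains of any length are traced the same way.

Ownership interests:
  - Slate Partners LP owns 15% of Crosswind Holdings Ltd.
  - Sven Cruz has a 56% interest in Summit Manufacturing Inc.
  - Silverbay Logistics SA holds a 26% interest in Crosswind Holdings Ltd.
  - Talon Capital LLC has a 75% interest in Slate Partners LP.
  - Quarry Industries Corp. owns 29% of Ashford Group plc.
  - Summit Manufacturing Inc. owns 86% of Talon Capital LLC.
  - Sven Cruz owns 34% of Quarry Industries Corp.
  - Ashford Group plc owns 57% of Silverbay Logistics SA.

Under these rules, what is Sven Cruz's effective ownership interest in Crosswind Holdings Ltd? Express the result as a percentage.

6.879252%

Chain via Quarry Industries Corp. → Ashford Group plc → Silverbay Logistics SA (R2): 34% × 29% × 57% × 26% = 1.461252% of Crosswind Holdings Ltd.
Chain via Summit Manufacturing Inc. → Talon Capital LLC → Slate Partners LP (R2): 56% × 86% × 75% × 15% = 5.418% of Crosswind Holdings Ltd.
Aggregating (R1): 1.461252% + 5.418% = 6.879252%.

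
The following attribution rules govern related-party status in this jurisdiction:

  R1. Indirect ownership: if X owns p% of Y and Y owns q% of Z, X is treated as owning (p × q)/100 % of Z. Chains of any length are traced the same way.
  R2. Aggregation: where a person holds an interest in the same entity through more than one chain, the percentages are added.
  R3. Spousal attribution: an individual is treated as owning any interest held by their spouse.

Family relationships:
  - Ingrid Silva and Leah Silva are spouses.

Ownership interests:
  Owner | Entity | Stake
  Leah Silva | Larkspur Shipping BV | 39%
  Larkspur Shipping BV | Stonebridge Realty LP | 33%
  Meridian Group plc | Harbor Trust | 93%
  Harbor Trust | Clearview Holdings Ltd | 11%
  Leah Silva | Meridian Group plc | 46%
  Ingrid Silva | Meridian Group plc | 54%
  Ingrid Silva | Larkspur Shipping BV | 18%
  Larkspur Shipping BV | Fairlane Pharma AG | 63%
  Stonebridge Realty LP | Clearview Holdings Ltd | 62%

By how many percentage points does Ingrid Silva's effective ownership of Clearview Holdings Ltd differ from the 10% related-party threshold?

By spousal attribution (R3), Ingrid Silva is treated as also owning Leah Silva's interest in Meridian Group plc, giving 54% + 46% = 100%.
By spousal attribution (R3), Ingrid Silva is treated as also owning Leah Silva's interest in Larkspur Shipping BV, giving 18% + 39% = 57%.
Chain via Meridian Group plc → Harbor Trust (R1): 100% × 93% × 11% = 10.23% of Clearview Holdings Ltd.
Chain via Larkspur Shipping BV → Stonebridge Realty LP (R1): 57% × 33% × 62% = 11.6622% of Clearview Holdings Ltd.
Aggregating (R2): 10.23% + 11.6622% = 21.8922%.
21.8922% exceeds the 10% threshold by 11.8922 percentage points.

11.8922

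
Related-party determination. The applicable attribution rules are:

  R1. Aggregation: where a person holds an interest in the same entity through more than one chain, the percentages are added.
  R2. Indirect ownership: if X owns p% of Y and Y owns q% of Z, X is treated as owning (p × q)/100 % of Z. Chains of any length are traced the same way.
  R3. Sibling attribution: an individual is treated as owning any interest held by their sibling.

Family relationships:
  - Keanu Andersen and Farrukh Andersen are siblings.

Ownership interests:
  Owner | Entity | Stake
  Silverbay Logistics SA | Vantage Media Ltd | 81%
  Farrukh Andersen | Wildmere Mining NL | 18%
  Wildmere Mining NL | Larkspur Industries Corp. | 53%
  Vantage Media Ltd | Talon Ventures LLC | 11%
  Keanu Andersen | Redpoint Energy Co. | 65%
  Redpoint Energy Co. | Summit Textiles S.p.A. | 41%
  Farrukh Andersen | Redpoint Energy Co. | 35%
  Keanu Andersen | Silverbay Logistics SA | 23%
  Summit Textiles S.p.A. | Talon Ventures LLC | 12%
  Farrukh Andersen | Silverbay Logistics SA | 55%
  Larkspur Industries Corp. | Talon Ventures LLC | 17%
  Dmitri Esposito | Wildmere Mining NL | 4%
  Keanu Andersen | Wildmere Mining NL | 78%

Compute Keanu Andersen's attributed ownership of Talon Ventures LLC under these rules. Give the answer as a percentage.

By sibling attribution (R3), Keanu Andersen is treated as also owning Farrukh Andersen's interest in Silverbay Logistics SA, giving 23% + 55% = 78%.
By sibling attribution (R3), Keanu Andersen is treated as also owning Farrukh Andersen's interest in Wildmere Mining NL, giving 78% + 18% = 96%.
By sibling attribution (R3), Keanu Andersen is treated as also owning Farrukh Andersen's interest in Redpoint Energy Co, giving 65% + 35% = 100%.
Chain via Silverbay Logistics SA → Vantage Media Ltd (R2): 78% × 81% × 11% = 6.9498% of Talon Ventures LLC.
Chain via Wildmere Mining NL → Larkspur Industries Corp. (R2): 96% × 53% × 17% = 8.6496% of Talon Ventures LLC.
Chain via Redpoint Energy Co. → Summit Textiles S.p.A. (R2): 100% × 41% × 12% = 4.92% of Talon Ventures LLC.
Aggregating (R1): 6.9498% + 8.6496% + 4.92% = 20.5194%.

20.5194%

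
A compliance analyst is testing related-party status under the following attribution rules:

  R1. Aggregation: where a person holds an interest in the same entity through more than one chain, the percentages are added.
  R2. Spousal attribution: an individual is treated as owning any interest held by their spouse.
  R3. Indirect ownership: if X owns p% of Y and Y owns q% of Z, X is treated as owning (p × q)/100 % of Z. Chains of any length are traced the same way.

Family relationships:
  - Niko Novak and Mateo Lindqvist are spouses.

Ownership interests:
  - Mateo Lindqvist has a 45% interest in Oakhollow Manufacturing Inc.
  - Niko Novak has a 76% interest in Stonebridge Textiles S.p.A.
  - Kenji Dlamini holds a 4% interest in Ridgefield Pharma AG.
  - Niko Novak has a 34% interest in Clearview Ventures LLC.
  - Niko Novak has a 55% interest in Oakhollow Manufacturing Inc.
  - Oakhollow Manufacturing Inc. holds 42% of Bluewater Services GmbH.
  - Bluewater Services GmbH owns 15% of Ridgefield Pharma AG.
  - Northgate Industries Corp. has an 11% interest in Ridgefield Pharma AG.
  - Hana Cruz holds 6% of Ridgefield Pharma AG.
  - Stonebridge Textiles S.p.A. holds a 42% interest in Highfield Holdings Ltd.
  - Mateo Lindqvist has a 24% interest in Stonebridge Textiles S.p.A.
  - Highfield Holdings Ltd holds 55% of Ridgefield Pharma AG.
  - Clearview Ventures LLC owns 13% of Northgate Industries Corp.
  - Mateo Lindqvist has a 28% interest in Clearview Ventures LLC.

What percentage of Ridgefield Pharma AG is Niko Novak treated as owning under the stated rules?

30.2866%

By spousal attribution (R2), Niko Novak is treated as also owning Mateo Lindqvist's interest in Clearview Ventures LLC, giving 34% + 28% = 62%.
By spousal attribution (R2), Niko Novak is treated as also owning Mateo Lindqvist's interest in Stonebridge Textiles S.p.A, giving 76% + 24% = 100%.
By spousal attribution (R2), Niko Novak is treated as also owning Mateo Lindqvist's interest in Oakhollow Manufacturing Inc, giving 55% + 45% = 100%.
Chain via Clearview Ventures LLC → Northgate Industries Corp. (R3): 62% × 13% × 11% = 0.8866% of Ridgefield Pharma AG.
Chain via Stonebridge Textiles S.p.A. → Highfield Holdings Ltd (R3): 100% × 42% × 55% = 23.1% of Ridgefield Pharma AG.
Chain via Oakhollow Manufacturing Inc. → Bluewater Services GmbH (R3): 100% × 42% × 15% = 6.3% of Ridgefield Pharma AG.
Aggregating (R1): 0.8866% + 23.1% + 6.3% = 30.2866%.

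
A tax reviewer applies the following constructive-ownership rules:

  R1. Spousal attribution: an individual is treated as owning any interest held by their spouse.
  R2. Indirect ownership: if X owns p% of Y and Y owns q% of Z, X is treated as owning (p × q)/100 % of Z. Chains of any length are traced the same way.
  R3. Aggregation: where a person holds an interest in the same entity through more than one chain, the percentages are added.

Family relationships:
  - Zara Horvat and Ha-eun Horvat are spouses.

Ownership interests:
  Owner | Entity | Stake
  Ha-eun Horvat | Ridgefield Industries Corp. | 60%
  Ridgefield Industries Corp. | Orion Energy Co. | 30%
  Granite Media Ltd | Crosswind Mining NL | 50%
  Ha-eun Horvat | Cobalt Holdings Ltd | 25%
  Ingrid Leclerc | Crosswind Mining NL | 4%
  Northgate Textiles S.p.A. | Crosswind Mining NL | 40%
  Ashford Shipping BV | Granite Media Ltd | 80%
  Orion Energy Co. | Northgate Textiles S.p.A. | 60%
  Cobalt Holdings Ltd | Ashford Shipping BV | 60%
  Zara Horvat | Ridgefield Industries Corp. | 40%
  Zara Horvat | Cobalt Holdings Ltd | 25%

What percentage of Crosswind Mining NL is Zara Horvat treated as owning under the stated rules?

19.2%

By spousal attribution (R1), Zara Horvat is treated as also owning Ha-eun Horvat's interest in Ridgefield Industries Corp, giving 40% + 60% = 100%.
By spousal attribution (R1), Zara Horvat is treated as also owning Ha-eun Horvat's interest in Cobalt Holdings Ltd, giving 25% + 25% = 50%.
Chain via Ridgefield Industries Corp. → Orion Energy Co. → Northgate Textiles S.p.A. (R2): 100% × 30% × 60% × 40% = 7.2% of Crosswind Mining NL.
Chain via Cobalt Holdings Ltd → Ashford Shipping BV → Granite Media Ltd (R2): 50% × 60% × 80% × 50% = 12% of Crosswind Mining NL.
Aggregating (R3): 7.2% + 12% = 19.2%.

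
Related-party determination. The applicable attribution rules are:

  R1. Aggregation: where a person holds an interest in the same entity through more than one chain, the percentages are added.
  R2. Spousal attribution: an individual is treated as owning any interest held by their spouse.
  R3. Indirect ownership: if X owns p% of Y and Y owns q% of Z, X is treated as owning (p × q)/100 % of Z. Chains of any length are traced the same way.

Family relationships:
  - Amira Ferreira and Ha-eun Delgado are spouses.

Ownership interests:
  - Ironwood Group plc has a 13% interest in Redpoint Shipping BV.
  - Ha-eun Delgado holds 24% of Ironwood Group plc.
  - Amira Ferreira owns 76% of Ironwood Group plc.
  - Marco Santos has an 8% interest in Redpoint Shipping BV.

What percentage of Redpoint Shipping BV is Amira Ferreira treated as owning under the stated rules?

By spousal attribution (R2), Amira Ferreira is treated as also owning Ha-eun Delgado's interest in Ironwood Group plc, giving 76% + 24% = 100%.
Chain via Ironwood Group plc (R3): 100% × 13% = 13% of Redpoint Shipping BV.

13%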